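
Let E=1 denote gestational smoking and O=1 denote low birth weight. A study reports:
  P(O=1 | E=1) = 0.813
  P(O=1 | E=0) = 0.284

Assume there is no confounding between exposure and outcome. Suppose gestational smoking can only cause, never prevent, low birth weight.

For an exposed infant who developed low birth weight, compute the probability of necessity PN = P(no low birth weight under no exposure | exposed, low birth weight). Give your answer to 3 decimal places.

PN ≈ 0.651

Let p₁ = 0.813, p₀ = 0.284.
Under exogeneity and monotonicity, PN = (p₁ − p₀) / p₁.
PN = (0.813 − 0.284) / 0.813 = 0.529 / 0.813 ≈ 0.6507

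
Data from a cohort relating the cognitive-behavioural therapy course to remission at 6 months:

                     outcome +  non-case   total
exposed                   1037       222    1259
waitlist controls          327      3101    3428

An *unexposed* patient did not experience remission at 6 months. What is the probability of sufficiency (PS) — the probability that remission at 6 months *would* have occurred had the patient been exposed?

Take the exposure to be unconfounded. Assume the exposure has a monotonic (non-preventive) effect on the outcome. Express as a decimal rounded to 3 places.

PS ≈ 0.805

p₁ = P(outcome | exposed) = 1037/1259 = 0.82367
p₀ = P(outcome | unexposed) = 327/3428 = 0.095391
Under exogeneity and monotonicity, PS = (p₁ − p₀) / (1 − p₀).
PS = (0.82367 − 0.095391) / (1 − 0.095391) = 0.72828 / 0.90461 ≈ 0.8051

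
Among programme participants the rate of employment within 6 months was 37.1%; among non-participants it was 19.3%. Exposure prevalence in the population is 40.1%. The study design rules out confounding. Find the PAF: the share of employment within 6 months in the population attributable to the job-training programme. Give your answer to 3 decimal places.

p₁ = 0.371, p₀ = 0.193.
Overall risk P(Y=1) = π·p₁ + (1−π)·p₀ = 0.401×0.371 + 0.599×0.193 = 0.26438.
Under exogeneity, PAF = [P(Y=1) − p₀] / P(Y=1).
PAF = (0.26438 − 0.193) / 0.26438 ≈ 0.2700

PAF ≈ 0.270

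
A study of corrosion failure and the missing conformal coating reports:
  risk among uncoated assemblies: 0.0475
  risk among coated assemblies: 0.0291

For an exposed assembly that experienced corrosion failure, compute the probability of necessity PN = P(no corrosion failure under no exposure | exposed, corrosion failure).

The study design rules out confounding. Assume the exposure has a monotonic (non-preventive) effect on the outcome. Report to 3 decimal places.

PN ≈ 0.387

Let p₁ = 0.0475, p₀ = 0.0291.
Under exogeneity and monotonicity, PN = (p₁ − p₀) / p₁.
PN = (0.0475 − 0.0291) / 0.0475 = 0.0184 / 0.0475 ≈ 0.3874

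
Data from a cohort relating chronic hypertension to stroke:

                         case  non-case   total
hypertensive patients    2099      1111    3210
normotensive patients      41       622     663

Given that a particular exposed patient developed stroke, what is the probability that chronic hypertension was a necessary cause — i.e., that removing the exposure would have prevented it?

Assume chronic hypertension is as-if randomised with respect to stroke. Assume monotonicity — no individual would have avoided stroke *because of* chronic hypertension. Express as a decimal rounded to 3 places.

p₁ = P(outcome | exposed) = 2099/3210 = 0.65389
p₀ = P(outcome | unexposed) = 41/663 = 0.06184
Under exogeneity and monotonicity, PN = (p₁ − p₀)/p₁.
PN = (0.65389 − 0.06184) / 0.65389 ≈ 0.9054

PN ≈ 0.905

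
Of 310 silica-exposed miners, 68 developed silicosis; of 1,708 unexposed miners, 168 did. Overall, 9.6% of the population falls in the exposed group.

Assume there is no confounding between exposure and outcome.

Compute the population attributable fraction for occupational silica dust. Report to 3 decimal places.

p₁ = P(outcome | exposed) = 68/310 = 0.21935
p₀ = P(outcome | unexposed) = 168/1708 = 0.098361
Overall risk P(Y=1) = π·p₁ + (1−π)·p₀ = 0.096×0.21935 + 0.904×0.098361 = 0.10998.
Under exogeneity, PAF = [P(Y=1) − p₀] / P(Y=1).
PAF = (0.10998 − 0.098361) / 0.10998 ≈ 0.1056

PAF ≈ 0.106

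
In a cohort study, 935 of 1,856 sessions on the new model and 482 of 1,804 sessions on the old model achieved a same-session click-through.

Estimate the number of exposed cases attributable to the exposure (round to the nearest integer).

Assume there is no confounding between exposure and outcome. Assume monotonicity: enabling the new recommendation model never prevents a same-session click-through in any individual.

about 439 cases

p₁ = P(outcome | exposed) = 935/1856 = 0.50377
p₀ = P(outcome | unexposed) = 482/1804 = 0.26718
PN = (p₁ − p₀)/p₁ = (0.50377 − 0.26718) / 0.50377 ≈ 0.46963.
Attributable cases ≈ PN × (exposed cases) = 0.46963 × 935 ≈ 439.11.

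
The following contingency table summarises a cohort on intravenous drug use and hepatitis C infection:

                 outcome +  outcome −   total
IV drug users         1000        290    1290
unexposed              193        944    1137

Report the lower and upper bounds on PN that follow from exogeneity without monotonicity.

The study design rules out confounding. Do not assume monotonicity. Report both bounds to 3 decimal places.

p₁ = P(outcome | exposed) = 1000/1290 = 0.77519
p₀ = P(outcome | unexposed) = 193/1137 = 0.16974
Under exogeneity alone the bounds on PN are max{0,(p₁−p₀)/p₁} ≤ PN ≤ min{1,(1−p₀)/p₁}.
  lower = (p₁ − p₀)/p₁ = 0.60545 / 0.77519 ≈ 0.7810
  upper = min{1, (1 − p₀)/p₁} = 0.83026 / 0.77519 ≈ 1.0710 → capped at 1

0.781 ≤ PN ≤ 1.000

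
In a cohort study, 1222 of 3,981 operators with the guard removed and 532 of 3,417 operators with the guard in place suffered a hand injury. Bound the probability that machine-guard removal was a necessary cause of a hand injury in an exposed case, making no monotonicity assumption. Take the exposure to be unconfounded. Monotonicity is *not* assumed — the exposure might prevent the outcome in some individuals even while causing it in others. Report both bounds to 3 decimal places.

p₁ = P(outcome | exposed) = 1222/3981 = 0.30696
p₀ = P(outcome | unexposed) = 532/3417 = 0.15569
Under exogeneity alone the bounds on PN are max{0,(p₁−p₀)/p₁} ≤ PN ≤ min{1,(1−p₀)/p₁}.
  lower = (p₁ − p₀)/p₁ = 0.15127 / 0.30696 ≈ 0.4928
  upper = min{1, (1 − p₀)/p₁} = 0.84431 / 0.30696 ≈ 2.7506 → capped at 1

0.493 ≤ PN ≤ 1.000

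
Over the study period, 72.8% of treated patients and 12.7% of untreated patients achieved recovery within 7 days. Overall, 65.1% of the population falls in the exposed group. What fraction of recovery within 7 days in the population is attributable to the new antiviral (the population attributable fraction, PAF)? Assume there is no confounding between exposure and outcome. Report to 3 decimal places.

p₁ = 0.728, p₀ = 0.127.
Overall risk P(Y=1) = π·p₁ + (1−π)·p₀ = 0.651×0.728 + 0.349×0.127 = 0.51825.
Under exogeneity, PAF = [P(Y=1) − p₀] / P(Y=1).
PAF = (0.51825 − 0.127) / 0.51825 ≈ 0.7549

PAF ≈ 0.755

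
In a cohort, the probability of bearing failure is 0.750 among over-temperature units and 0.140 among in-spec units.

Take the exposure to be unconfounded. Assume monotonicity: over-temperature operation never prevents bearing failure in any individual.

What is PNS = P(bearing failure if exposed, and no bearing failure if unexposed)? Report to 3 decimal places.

PNS ≈ 0.610

Let p₁ = 0.75, p₀ = 0.14.
Under exogeneity and monotonicity, PNS = p₁ − p₀.
PNS = 0.75 − 0.14 = 0.61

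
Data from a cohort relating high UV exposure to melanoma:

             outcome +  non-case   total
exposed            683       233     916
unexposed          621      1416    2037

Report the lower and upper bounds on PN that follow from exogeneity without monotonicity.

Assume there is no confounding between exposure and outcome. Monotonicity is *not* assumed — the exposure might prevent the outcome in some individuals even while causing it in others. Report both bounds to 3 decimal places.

0.591 ≤ PN ≤ 0.932

p₁ = P(outcome | exposed) = 683/916 = 0.74563
p₀ = P(outcome | unexposed) = 621/2037 = 0.30486
Under exogeneity alone the bounds on PN are max{0,(p₁−p₀)/p₁} ≤ PN ≤ min{1,(1−p₀)/p₁}.
  lower = (p₁ − p₀)/p₁ = 0.44077 / 0.74563 ≈ 0.5911
  upper = min{1, (1 − p₀)/p₁} = 0.69514 / 0.74563 ≈ 0.9323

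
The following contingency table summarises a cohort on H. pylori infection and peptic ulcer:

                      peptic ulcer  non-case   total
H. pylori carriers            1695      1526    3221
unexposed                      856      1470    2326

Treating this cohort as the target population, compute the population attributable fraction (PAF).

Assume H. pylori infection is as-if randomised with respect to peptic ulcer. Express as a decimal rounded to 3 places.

PAF ≈ 0.200

p₁ = P(outcome | exposed) = 1695/3221 = 0.52623
p₀ = P(outcome | unexposed) = 856/2326 = 0.36801
Exposure prevalence π = 3221/5547 = 0.58067; overall risk P(Y=1) = 0.45989.
Under exogeneity, PAF = [P(Y=1) − p₀]/P(Y=1).
PAF = (0.45989 − 0.36801) / 0.45989 ≈ 0.1998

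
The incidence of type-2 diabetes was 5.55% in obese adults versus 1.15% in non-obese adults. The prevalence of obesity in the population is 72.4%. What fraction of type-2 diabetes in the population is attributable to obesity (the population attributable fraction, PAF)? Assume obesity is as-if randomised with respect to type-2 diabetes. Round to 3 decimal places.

p₁ = 0.0555, p₀ = 0.0115.
Overall risk P(Y=1) = π·p₁ + (1−π)·p₀ = 0.724×0.0555 + 0.276×0.0115 = 0.043356.
Under exogeneity, PAF = [P(Y=1) − p₀] / P(Y=1).
PAF = (0.043356 − 0.0115) / 0.043356 ≈ 0.7348

PAF ≈ 0.735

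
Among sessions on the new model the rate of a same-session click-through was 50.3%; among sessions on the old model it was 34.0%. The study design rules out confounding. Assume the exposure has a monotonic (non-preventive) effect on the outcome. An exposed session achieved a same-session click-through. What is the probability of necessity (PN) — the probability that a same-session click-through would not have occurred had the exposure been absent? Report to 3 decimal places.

p₁ = 0.503, p₀ = 0.34.
Under exogeneity and monotonicity, PN = (p₁ − p₀) / p₁.
PN = (0.503 − 0.34) / 0.503 = 0.163 / 0.503 ≈ 0.3241

PN ≈ 0.324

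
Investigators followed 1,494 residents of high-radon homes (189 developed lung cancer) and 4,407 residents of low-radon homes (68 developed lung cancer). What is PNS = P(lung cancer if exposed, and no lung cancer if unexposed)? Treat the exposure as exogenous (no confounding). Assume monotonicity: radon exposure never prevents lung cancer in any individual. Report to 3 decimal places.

PNS ≈ 0.111

p₁ = P(outcome | exposed) = 189/1494 = 0.12651
p₀ = P(outcome | unexposed) = 68/4407 = 0.01543
Under exogeneity and monotonicity, PNS = p₁ − p₀.
PNS = 0.12651 − 0.01543 = 0.11108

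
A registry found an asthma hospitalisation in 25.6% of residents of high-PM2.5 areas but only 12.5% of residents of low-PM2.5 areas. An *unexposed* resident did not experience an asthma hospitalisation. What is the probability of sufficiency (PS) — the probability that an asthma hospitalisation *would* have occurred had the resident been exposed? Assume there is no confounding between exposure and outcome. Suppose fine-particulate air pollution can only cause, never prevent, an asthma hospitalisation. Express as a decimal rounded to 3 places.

p₁ = 0.256, p₀ = 0.125.
Under exogeneity and monotonicity, PS = (p₁ − p₀) / (1 − p₀).
PS = (0.256 − 0.125) / (1 − 0.125) = 0.131 / 0.875 ≈ 0.1497

PS ≈ 0.150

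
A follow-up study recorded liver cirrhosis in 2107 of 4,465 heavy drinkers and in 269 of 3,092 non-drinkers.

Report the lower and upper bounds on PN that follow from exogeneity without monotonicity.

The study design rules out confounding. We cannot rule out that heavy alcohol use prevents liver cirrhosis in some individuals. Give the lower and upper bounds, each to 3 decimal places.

p₁ = P(outcome | exposed) = 2107/4465 = 0.47189
p₀ = P(outcome | unexposed) = 269/3092 = 0.086999
Under exogeneity alone the bounds on PN are max{0,(p₁−p₀)/p₁} ≤ PN ≤ min{1,(1−p₀)/p₁}.
  lower = (p₁ − p₀)/p₁ = 0.38489 / 0.47189 ≈ 0.8156
  upper = min{1, (1 − p₀)/p₁} = 0.913 / 0.47189 ≈ 1.9348 → capped at 1

0.816 ≤ PN ≤ 1.000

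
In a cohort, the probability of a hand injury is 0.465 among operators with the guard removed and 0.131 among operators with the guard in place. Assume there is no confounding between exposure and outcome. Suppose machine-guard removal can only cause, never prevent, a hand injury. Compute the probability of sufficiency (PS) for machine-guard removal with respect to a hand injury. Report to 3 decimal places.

PS ≈ 0.384

Let p₁ = 0.465, p₀ = 0.131.
Under exogeneity and monotonicity, PS = (p₁ − p₀) / (1 − p₀).
PS = (0.465 − 0.131) / (1 − 0.131) = 0.334 / 0.869 ≈ 0.3843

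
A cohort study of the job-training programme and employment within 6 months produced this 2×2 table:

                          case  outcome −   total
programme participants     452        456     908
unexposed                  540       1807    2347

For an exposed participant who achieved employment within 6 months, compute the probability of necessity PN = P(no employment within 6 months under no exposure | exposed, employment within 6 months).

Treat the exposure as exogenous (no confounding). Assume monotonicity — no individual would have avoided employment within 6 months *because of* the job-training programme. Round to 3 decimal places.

PN ≈ 0.538

p₁ = P(outcome | exposed) = 452/908 = 0.4978
p₀ = P(outcome | unexposed) = 540/2347 = 0.23008
Under exogeneity and monotonicity, PN = (p₁ − p₀) / p₁.
PN = (0.4978 − 0.23008) / 0.4978 = 0.26772 / 0.4978 ≈ 0.5378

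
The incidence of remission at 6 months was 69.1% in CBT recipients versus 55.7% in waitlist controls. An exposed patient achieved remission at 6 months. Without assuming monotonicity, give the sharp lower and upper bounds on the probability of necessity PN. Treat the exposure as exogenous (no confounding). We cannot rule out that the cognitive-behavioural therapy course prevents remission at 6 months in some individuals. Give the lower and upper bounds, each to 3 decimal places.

0.194 ≤ PN ≤ 0.641

p₁ = 0.691, p₀ = 0.557.
Under exogeneity alone the bounds on PN are max{0,(p₁−p₀)/p₁} ≤ PN ≤ min{1,(1−p₀)/p₁}.
  lower = (p₁ − p₀)/p₁ = 0.134 / 0.691 ≈ 0.1939
  upper = min{1, (1 − p₀)/p₁} = 0.443 / 0.691 ≈ 0.6411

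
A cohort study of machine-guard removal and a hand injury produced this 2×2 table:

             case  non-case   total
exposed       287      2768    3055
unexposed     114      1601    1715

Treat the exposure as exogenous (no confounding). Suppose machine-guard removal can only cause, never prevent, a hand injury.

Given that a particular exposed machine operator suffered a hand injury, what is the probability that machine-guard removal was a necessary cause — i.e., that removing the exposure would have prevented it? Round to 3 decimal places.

PN ≈ 0.292

p₁ = P(outcome | exposed) = 287/3055 = 0.093944
p₀ = P(outcome | unexposed) = 114/1715 = 0.066472
Under exogeneity and monotonicity, PN = (p₁ − p₀) / p₁.
PN = (0.093944 − 0.066472) / 0.093944 = 0.027472 / 0.093944 ≈ 0.2924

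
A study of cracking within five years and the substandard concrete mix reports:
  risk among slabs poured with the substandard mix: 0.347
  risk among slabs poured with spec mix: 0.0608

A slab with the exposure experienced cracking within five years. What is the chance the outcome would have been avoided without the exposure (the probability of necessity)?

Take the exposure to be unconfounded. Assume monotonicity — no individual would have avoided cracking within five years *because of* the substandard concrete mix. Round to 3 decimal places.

Let p₁ = 0.347, p₀ = 0.0608.
Under exogeneity and monotonicity, PN = (p₁ − p₀) / p₁.
PN = (0.347 − 0.0608) / 0.347 = 0.2862 / 0.347 ≈ 0.8248

PN ≈ 0.825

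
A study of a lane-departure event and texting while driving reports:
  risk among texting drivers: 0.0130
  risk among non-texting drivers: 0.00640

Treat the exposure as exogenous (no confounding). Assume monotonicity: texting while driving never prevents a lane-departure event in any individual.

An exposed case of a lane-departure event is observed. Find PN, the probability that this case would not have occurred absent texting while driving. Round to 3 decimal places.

PN ≈ 0.508

Let p₁ = 0.013, p₀ = 0.0064.
Under exogeneity and monotonicity, PN = (p₁ − p₀) / p₁.
PN = (0.013 − 0.0064) / 0.013 = 0.0066 / 0.013 ≈ 0.5077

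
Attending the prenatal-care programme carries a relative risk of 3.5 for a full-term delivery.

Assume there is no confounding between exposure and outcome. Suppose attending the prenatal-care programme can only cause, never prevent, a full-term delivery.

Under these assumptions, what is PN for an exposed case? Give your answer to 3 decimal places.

Under exogeneity and monotonicity, PN = (RR − 1) / RR = 1 − 1/RR.
PN = (3.5 − 1) / 3.5 = 2.5 / 3.5 ≈ 0.7143

PN ≈ 0.714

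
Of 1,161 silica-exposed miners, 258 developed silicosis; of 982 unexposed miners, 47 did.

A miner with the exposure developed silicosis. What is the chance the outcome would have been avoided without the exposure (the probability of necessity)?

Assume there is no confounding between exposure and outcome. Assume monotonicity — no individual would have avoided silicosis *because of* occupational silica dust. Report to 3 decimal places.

PN ≈ 0.785

p₁ = P(outcome | exposed) = 258/1161 = 0.22222
p₀ = P(outcome | unexposed) = 47/982 = 0.047862
Under exogeneity and monotonicity, PN = (p₁ − p₀) / p₁.
PN = (0.22222 − 0.047862) / 0.22222 = 0.17436 / 0.22222 ≈ 0.7846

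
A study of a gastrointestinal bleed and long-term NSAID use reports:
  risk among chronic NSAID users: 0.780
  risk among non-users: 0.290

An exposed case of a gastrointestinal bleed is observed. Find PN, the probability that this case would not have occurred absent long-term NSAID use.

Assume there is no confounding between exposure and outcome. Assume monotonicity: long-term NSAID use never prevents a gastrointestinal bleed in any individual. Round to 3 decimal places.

PN ≈ 0.628

Let p₁ = 0.78, p₀ = 0.29.
Under exogeneity and monotonicity, PN = (p₁ − p₀) / p₁.
PN = (0.78 − 0.29) / 0.78 = 0.49 / 0.78 ≈ 0.6282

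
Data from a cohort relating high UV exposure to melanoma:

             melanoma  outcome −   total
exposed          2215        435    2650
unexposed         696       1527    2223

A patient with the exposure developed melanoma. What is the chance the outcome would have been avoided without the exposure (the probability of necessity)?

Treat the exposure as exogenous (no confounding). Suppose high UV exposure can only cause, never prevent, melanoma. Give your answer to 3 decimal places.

p₁ = P(outcome | exposed) = 2215/2650 = 0.83585
p₀ = P(outcome | unexposed) = 696/2223 = 0.31309
Under exogeneity and monotonicity, PN = (p₁ − p₀) / p₁.
PN = (0.83585 − 0.31309) / 0.83585 = 0.52276 / 0.83585 ≈ 0.6254

PN ≈ 0.625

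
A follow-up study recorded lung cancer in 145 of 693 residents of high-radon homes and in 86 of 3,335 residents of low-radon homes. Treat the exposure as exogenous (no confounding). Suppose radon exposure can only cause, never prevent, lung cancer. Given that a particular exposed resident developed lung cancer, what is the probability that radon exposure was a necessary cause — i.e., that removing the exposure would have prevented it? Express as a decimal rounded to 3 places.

PN ≈ 0.877

p₁ = P(outcome | exposed) = 145/693 = 0.20924
p₀ = P(outcome | unexposed) = 86/3335 = 0.025787
Under exogeneity and monotonicity, PN = (p₁ − p₀) / p₁.
PN = (0.20924 − 0.025787) / 0.20924 = 0.18345 / 0.20924 ≈ 0.8768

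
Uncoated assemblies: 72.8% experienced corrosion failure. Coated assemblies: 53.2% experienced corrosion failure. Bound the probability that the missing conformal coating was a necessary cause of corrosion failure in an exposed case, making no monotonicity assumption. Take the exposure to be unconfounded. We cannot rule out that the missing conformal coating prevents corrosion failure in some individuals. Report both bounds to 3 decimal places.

0.269 ≤ PN ≤ 0.643

p₁ = 0.728, p₀ = 0.532.
Under exogeneity alone the bounds on PN are max{0,(p₁−p₀)/p₁} ≤ PN ≤ min{1,(1−p₀)/p₁}.
  lower = (p₁ − p₀)/p₁ = 0.196 / 0.728 ≈ 0.2692
  upper = min{1, (1 − p₀)/p₁} = 0.468 / 0.728 ≈ 0.6429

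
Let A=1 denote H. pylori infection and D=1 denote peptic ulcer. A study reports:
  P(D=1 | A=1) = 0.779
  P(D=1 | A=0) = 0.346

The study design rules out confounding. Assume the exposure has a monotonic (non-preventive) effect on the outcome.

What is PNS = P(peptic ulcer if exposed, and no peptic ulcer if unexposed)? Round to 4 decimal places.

Let p₁ = 0.779, p₀ = 0.346.
Under exogeneity and monotonicity, PNS = p₁ − p₀.
PNS = 0.779 − 0.346 = 0.433

PNS ≈ 0.4330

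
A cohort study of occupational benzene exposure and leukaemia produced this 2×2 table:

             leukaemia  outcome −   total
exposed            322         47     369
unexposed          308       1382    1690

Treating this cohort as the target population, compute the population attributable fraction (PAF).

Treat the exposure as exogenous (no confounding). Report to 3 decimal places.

p₁ = P(outcome | exposed) = 322/369 = 0.87263
p₀ = P(outcome | unexposed) = 308/1690 = 0.18225
Exposure prevalence π = 369/2059 = 0.17921; overall risk P(Y=1) = 0.30597.
Under exogeneity, PAF = [P(Y=1) − p₀]/P(Y=1).
PAF = (0.30597 − 0.18225) / 0.30597 ≈ 0.4044

PAF ≈ 0.404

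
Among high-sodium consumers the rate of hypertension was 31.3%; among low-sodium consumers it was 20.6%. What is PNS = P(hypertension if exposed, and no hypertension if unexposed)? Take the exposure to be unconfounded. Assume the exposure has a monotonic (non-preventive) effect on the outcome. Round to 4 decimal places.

PNS ≈ 0.1070

p₁ = 0.313, p₀ = 0.206.
Under exogeneity and monotonicity, PNS = p₁ − p₀.
PNS = 0.313 − 0.206 = 0.107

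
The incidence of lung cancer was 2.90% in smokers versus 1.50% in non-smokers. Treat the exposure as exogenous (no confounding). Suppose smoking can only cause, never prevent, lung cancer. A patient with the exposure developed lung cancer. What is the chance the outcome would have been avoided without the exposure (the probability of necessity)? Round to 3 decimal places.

PN ≈ 0.483

p₁ = 0.029, p₀ = 0.015.
Under exogeneity and monotonicity, PN = (p₁ − p₀) / p₁.
PN = (0.029 − 0.015) / 0.029 = 0.014 / 0.029 ≈ 0.4828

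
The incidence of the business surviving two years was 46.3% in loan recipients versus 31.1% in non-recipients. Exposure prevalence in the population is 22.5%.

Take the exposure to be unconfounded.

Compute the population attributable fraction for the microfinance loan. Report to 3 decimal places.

PAF ≈ 0.099

p₁ = 0.463, p₀ = 0.311.
Overall risk P(Y=1) = π·p₁ + (1−π)·p₀ = 0.225×0.463 + 0.775×0.311 = 0.3452.
Under exogeneity, PAF = [P(Y=1) − p₀] / P(Y=1).
PAF = (0.3452 − 0.311) / 0.3452 ≈ 0.0991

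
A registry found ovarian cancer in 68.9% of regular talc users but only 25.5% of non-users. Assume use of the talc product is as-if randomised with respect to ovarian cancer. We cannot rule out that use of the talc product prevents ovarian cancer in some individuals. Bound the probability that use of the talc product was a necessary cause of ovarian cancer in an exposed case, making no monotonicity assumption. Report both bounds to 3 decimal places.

p₁ = 0.689, p₀ = 0.255.
Under exogeneity alone the bounds on PN are max{0,(p₁−p₀)/p₁} ≤ PN ≤ min{1,(1−p₀)/p₁}.
  lower = (p₁ − p₀)/p₁ = 0.434 / 0.689 ≈ 0.6299
  upper = min{1, (1 − p₀)/p₁} = 0.745 / 0.689 ≈ 1.0813 → capped at 1

0.630 ≤ PN ≤ 1.000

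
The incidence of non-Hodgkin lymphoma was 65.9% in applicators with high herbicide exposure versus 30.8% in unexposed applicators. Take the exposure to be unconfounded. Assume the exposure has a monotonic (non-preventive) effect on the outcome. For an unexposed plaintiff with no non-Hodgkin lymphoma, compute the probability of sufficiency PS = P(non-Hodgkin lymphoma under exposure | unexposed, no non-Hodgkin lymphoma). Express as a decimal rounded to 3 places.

p₁ = 0.659, p₀ = 0.308.
Under exogeneity and monotonicity, PS = (p₁ − p₀) / (1 − p₀).
PS = (0.659 − 0.308) / (1 − 0.308) = 0.351 / 0.692 ≈ 0.5072

PS ≈ 0.507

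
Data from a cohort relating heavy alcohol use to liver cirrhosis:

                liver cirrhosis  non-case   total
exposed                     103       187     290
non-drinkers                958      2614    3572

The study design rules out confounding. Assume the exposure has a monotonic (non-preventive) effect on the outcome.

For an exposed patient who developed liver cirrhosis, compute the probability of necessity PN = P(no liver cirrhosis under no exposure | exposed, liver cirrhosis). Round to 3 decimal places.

p₁ = P(outcome | exposed) = 103/290 = 0.35517
p₀ = P(outcome | unexposed) = 958/3572 = 0.2682
Under exogeneity and monotonicity, PN = (p₁ − p₀)/p₁.
PN = (0.35517 − 0.2682) / 0.35517 ≈ 0.2449

PN ≈ 0.245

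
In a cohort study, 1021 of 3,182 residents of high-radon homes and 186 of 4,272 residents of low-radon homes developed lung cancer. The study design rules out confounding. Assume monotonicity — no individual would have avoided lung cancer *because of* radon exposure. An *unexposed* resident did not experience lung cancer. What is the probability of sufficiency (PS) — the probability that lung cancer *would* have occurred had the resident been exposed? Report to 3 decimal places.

p₁ = P(outcome | exposed) = 1021/3182 = 0.32087
p₀ = P(outcome | unexposed) = 186/4272 = 0.043539
Under exogeneity and monotonicity, PS = (p₁ − p₀) / (1 − p₀).
PS = (0.32087 − 0.043539) / (1 − 0.043539) = 0.27733 / 0.95646 ≈ 0.2900

PS ≈ 0.290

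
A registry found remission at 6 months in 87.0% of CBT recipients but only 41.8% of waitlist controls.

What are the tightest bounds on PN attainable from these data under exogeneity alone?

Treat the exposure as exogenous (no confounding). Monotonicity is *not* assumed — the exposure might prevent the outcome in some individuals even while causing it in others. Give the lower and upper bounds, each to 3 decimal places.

0.520 ≤ PN ≤ 0.669

p₁ = 0.87, p₀ = 0.418.
Under exogeneity alone the bounds on PN are max{0,(p₁−p₀)/p₁} ≤ PN ≤ min{1,(1−p₀)/p₁}.
  lower = (p₁ − p₀)/p₁ = 0.452 / 0.87 ≈ 0.5195
  upper = min{1, (1 − p₀)/p₁} = 0.582 / 0.87 ≈ 0.6690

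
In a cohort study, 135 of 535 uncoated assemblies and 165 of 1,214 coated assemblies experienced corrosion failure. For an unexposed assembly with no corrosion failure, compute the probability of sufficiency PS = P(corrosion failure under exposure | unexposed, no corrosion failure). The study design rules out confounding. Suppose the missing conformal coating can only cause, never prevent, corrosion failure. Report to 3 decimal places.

p₁ = P(outcome | exposed) = 135/535 = 0.25234
p₀ = P(outcome | unexposed) = 165/1214 = 0.13591
Under exogeneity and monotonicity, PS = (p₁ − p₀) / (1 − p₀).
PS = (0.25234 − 0.13591) / (1 − 0.13591) = 0.11642 / 0.86409 ≈ 0.1347

PS ≈ 0.135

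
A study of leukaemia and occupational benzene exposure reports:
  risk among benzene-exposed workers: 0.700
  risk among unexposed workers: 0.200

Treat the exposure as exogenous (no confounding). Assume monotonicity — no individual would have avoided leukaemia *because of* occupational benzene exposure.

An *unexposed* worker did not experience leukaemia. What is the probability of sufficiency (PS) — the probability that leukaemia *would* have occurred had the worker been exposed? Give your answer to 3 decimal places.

Let p₁ = 0.7, p₀ = 0.2.
Under exogeneity and monotonicity, PS = (p₁ − p₀) / (1 − p₀).
PS = (0.7 − 0.2) / (1 − 0.2) = 0.5 / 0.8 ≈ 0.6250

PS ≈ 0.625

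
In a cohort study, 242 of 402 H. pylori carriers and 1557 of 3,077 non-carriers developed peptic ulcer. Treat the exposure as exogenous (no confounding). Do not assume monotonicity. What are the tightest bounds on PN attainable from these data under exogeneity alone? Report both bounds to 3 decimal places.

0.159 ≤ PN ≤ 0.821

p₁ = P(outcome | exposed) = 242/402 = 0.60199
p₀ = P(outcome | unexposed) = 1557/3077 = 0.50601
Under exogeneity alone the bounds on PN are max{0,(p₁−p₀)/p₁} ≤ PN ≤ min{1,(1−p₀)/p₁}.
  lower = (p₁ − p₀)/p₁ = 0.095978 / 0.60199 ≈ 0.1594
  upper = min{1, (1 − p₀)/p₁} = 0.49399 / 0.60199 ≈ 0.8206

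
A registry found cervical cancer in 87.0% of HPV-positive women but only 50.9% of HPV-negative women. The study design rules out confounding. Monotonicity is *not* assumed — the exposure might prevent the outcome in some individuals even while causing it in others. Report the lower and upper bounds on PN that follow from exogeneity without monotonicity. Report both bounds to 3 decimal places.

0.415 ≤ PN ≤ 0.564

p₁ = 0.87, p₀ = 0.509.
Under exogeneity alone the bounds on PN are max{0,(p₁−p₀)/p₁} ≤ PN ≤ min{1,(1−p₀)/p₁}.
  lower = (p₁ − p₀)/p₁ = 0.361 / 0.87 ≈ 0.4149
  upper = min{1, (1 − p₀)/p₁} = 0.491 / 0.87 ≈ 0.5644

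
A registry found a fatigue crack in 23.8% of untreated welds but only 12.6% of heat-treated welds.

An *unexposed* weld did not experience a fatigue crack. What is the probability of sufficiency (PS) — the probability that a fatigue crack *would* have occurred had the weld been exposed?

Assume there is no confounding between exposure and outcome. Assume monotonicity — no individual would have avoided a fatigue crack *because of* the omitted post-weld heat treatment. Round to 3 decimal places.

PS ≈ 0.128

p₁ = 0.238, p₀ = 0.126.
Under exogeneity and monotonicity, PS = (p₁ − p₀) / (1 − p₀).
PS = (0.238 − 0.126) / (1 − 0.126) = 0.112 / 0.874 ≈ 0.1281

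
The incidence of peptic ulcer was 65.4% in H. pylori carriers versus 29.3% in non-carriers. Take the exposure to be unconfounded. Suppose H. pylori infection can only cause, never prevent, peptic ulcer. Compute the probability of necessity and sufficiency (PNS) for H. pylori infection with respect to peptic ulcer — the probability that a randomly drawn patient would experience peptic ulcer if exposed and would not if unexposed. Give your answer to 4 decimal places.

PNS ≈ 0.3610

p₁ = 0.654, p₀ = 0.293.
Under exogeneity and monotonicity, PNS = p₁ − p₀.
PNS = 0.654 − 0.293 = 0.361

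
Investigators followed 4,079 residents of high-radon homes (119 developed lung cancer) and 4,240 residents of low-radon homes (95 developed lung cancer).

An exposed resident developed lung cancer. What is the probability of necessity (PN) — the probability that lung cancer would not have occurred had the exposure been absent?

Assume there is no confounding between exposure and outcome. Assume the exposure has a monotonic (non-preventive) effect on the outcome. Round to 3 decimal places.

PN ≈ 0.232

p₁ = P(outcome | exposed) = 119/4079 = 0.029174
p₀ = P(outcome | unexposed) = 95/4240 = 0.022406
Under exogeneity and monotonicity, PN = (p₁ − p₀) / p₁.
PN = (0.029174 − 0.022406) / 0.029174 = 0.0067682 / 0.029174 ≈ 0.2320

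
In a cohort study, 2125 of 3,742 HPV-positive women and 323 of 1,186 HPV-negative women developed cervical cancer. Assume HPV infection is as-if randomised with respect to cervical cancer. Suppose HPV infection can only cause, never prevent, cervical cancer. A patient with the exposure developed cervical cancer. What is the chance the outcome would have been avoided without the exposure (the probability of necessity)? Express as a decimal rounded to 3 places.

p₁ = P(outcome | exposed) = 2125/3742 = 0.56788
p₀ = P(outcome | unexposed) = 323/1186 = 0.27234
Under exogeneity and monotonicity, PN = (p₁ − p₀) / p₁.
PN = (0.56788 − 0.27234) / 0.56788 = 0.29553 / 0.56788 ≈ 0.5204

PN ≈ 0.520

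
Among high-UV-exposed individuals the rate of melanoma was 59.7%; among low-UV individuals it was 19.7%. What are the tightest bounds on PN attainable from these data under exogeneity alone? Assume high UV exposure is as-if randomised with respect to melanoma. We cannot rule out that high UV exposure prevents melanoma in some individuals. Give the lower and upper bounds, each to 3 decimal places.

0.670 ≤ PN ≤ 1.000

p₁ = 0.597, p₀ = 0.197.
Under exogeneity alone the bounds on PN are max{0,(p₁−p₀)/p₁} ≤ PN ≤ min{1,(1−p₀)/p₁}.
  lower = (p₁ − p₀)/p₁ = 0.4 / 0.597 ≈ 0.6700
  upper = min{1, (1 − p₀)/p₁} = 0.803 / 0.597 ≈ 1.3451 → capped at 1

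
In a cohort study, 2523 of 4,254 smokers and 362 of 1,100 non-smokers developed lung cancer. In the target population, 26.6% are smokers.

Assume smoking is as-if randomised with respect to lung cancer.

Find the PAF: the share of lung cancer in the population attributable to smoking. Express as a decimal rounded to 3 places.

p₁ = P(outcome | exposed) = 2523/4254 = 0.59309
p₀ = P(outcome | unexposed) = 362/1100 = 0.32909
Overall risk P(Y=1) = π·p₁ + (1−π)·p₀ = 0.266×0.59309 + 0.734×0.32909 = 0.39931.
Under exogeneity, PAF = [P(Y=1) − p₀] / P(Y=1).
PAF = (0.39931 − 0.32909) / 0.39931 ≈ 0.1759

PAF ≈ 0.176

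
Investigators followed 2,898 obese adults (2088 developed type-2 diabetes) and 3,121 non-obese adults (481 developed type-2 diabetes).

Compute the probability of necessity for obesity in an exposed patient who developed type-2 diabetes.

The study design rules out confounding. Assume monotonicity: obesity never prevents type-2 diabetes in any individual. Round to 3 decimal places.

p₁ = P(outcome | exposed) = 2088/2898 = 0.7205
p₀ = P(outcome | unexposed) = 481/3121 = 0.15412
Under exogeneity and monotonicity, PN = (p₁ − p₀) / p₁.
PN = (0.7205 − 0.15412) / 0.7205 = 0.56638 / 0.7205 ≈ 0.7861

PN ≈ 0.786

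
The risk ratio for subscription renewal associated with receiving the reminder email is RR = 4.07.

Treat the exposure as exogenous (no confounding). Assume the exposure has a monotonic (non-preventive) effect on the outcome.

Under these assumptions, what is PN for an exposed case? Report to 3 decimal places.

Under exogeneity and monotonicity, PN = (RR − 1) / RR = 1 − 1/RR.
PN = (4.07 − 1) / 4.07 = 3.07 / 4.07 ≈ 0.7543

PN ≈ 0.754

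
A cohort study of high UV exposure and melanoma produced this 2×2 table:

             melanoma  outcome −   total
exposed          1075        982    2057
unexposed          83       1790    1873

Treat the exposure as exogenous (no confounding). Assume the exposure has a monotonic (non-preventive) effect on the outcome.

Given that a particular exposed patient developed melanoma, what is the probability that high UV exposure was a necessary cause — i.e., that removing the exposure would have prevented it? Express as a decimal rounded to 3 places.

PN ≈ 0.915

p₁ = P(outcome | exposed) = 1075/2057 = 0.52261
p₀ = P(outcome | unexposed) = 83/1873 = 0.044314
Under exogeneity and monotonicity, PN = (p₁ − p₀)/p₁.
PN = (0.52261 − 0.044314) / 0.52261 ≈ 0.9152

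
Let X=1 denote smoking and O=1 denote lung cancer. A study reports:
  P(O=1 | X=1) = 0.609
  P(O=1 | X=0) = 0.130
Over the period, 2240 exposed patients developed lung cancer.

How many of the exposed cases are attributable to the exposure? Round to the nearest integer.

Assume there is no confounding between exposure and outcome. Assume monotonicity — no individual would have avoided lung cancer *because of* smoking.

about 1762 cases

Let p₁ = 0.609, p₀ = 0.13.
PN = (p₁ − p₀)/p₁ = (0.609 − 0.13) / 0.609 ≈ 0.78654.
Attributable cases ≈ PN × (exposed cases) = 0.78654 × 2240 ≈ 1761.84.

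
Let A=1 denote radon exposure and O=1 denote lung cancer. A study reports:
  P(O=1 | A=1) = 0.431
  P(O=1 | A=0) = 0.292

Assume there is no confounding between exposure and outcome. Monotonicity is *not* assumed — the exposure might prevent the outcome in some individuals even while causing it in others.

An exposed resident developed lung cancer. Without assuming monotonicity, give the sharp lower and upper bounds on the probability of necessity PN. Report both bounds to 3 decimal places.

0.323 ≤ PN ≤ 1.000

Let p₁ = 0.431, p₀ = 0.292.
Under exogeneity alone the bounds on PN are max{0,(p₁−p₀)/p₁} ≤ PN ≤ min{1,(1−p₀)/p₁}.
  lower = (p₁ − p₀)/p₁ = 0.139 / 0.431 ≈ 0.3225
  upper = min{1, (1 − p₀)/p₁} = 0.708 / 0.431 ≈ 1.6427 → capped at 1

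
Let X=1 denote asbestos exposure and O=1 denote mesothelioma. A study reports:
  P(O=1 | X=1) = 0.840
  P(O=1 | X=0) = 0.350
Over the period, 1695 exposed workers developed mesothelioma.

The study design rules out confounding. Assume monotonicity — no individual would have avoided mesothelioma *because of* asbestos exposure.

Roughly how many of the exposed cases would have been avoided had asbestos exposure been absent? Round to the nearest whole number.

about 989 cases

Let p₁ = 0.84, p₀ = 0.35.
PN = (p₁ − p₀)/p₁ = (0.84 − 0.35) / 0.84 ≈ 0.58333.
Attributable cases ≈ PN × (exposed cases) = 0.58333 × 1695 ≈ 988.75.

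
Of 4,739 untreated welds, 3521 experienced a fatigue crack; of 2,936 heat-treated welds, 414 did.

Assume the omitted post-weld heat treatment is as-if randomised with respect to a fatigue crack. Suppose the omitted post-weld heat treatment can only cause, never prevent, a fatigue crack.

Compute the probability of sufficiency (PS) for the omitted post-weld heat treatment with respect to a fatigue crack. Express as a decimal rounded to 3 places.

p₁ = P(outcome | exposed) = 3521/4739 = 0.74298
p₀ = P(outcome | unexposed) = 414/2936 = 0.14101
Under exogeneity and monotonicity, PS = (p₁ − p₀) / (1 − p₀).
PS = (0.74298 − 0.14101) / (1 − 0.14101) = 0.60198 / 0.85899 ≈ 0.7008

PS ≈ 0.701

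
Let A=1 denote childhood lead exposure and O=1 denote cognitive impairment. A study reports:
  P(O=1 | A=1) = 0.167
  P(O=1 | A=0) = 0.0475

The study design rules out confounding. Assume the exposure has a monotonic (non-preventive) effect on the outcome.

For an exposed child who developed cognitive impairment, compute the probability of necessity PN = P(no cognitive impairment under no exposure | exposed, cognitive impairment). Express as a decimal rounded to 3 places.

PN ≈ 0.716

Let p₁ = 0.167, p₀ = 0.0475.
Under exogeneity and monotonicity, PN = (p₁ − p₀) / p₁.
PN = (0.167 − 0.0475) / 0.167 = 0.1195 / 0.167 ≈ 0.7156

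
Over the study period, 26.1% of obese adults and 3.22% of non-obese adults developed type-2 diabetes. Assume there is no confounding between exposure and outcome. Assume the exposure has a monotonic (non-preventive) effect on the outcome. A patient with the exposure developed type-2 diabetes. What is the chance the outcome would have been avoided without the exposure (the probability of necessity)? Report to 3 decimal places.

PN ≈ 0.877

p₁ = 0.261, p₀ = 0.0322.
Under exogeneity and monotonicity, PN = (p₁ − p₀) / p₁.
PN = (0.261 − 0.0322) / 0.261 = 0.2288 / 0.261 ≈ 0.8766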